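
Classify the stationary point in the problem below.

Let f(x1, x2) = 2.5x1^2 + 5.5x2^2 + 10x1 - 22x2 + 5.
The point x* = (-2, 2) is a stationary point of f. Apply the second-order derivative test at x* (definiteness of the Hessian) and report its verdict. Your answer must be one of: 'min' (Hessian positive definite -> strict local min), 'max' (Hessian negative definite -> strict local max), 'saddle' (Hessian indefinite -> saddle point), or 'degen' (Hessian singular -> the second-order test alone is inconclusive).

Compute the Hessian H = grad^2 f:
  H = [[5, 0], [0, 11]]
Verify stationarity: grad f(x*) = H x* + g = (0, 0).
Eigenvalues of H: 5, 11.
Both eigenvalues > 0, so H is positive definite -> x* is a strict local min.

min


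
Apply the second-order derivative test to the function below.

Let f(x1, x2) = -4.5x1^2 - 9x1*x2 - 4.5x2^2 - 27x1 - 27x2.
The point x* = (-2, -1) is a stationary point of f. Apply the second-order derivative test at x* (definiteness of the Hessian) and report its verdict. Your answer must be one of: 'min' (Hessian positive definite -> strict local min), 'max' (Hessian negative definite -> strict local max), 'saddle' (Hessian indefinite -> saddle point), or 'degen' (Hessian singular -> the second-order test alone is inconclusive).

Compute the Hessian H = grad^2 f:
  H = [[-9, -9], [-9, -9]]
Verify stationarity: grad f(x*) = H x* + g = (0, 0).
Eigenvalues of H: -18, 0.
H has a zero eigenvalue (singular; negative semidefinite but not definite), so H is neither positive definite, negative definite, nor indefinite. The second-order test alone is inconclusive -> degen.
(Indeed, f is constant along the null direction of H through x*, so x* is not a strict local extremum.)

degen


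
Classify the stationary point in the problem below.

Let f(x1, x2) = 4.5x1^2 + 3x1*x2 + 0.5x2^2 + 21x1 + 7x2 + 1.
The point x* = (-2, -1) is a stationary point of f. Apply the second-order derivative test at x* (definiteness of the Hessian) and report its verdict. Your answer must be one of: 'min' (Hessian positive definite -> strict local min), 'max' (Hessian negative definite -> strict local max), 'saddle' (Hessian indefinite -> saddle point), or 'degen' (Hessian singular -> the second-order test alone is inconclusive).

Compute the Hessian H = grad^2 f:
  H = [[9, 3], [3, 1]]
Verify stationarity: grad f(x*) = H x* + g = (0, 0).
Eigenvalues of H: 0, 10.
H has a zero eigenvalue (singular; positive semidefinite but not definite), so H is neither positive definite, negative definite, nor indefinite. The second-order test alone is inconclusive -> degen.
(Indeed, f is constant along the null direction of H through x*, so x* is not a strict local extremum.)

degen


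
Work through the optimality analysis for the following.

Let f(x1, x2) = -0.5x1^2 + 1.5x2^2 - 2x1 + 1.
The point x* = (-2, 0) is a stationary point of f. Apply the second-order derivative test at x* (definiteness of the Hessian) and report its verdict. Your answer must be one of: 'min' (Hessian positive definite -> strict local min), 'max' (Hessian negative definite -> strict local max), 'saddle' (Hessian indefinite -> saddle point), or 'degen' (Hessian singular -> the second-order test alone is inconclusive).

Compute the Hessian H = grad^2 f:
  H = [[-1, 0], [0, 3]]
Verify stationarity: grad f(x*) = H x* + g = (0, 0).
Eigenvalues of H: -1, 3.
Eigenvalues have mixed signs, so H is indefinite -> x* is a saddle point.

saddle


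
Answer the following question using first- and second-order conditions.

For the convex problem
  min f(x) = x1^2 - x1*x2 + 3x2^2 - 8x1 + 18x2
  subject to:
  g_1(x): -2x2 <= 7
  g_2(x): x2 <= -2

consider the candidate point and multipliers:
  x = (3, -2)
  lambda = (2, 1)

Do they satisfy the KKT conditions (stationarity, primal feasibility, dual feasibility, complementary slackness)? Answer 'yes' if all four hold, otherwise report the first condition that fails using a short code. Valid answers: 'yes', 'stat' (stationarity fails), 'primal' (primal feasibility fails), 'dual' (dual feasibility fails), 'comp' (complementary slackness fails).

Gradient of f: grad f(x) = Q x + c = (0, 3)
Constraint values g_i(x) = a_i^T x - b_i:
  g_1((3, -2)) = -3
  g_2((3, -2)) = 0
Stationarity residual: grad f(x) + sum_i lambda_i a_i = (0, 0)
  -> stationarity OK
Primal feasibility (all g_i <= 0): OK
Dual feasibility (all lambda_i >= 0): OK
Complementary slackness (lambda_i * g_i(x) = 0 for all i): FAILS

Verdict: the first failing condition is complementary_slackness -> comp.

comp


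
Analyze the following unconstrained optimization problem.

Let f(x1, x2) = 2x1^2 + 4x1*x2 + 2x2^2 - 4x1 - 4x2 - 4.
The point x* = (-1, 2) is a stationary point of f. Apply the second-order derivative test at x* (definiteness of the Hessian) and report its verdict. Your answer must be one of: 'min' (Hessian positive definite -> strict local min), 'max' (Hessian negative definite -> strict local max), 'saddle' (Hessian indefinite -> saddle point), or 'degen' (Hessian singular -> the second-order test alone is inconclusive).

Compute the Hessian H = grad^2 f:
  H = [[4, 4], [4, 4]]
Verify stationarity: grad f(x*) = H x* + g = (0, 0).
Eigenvalues of H: 0, 8.
H has a zero eigenvalue (singular; positive semidefinite but not definite), so H is neither positive definite, negative definite, nor indefinite. The second-order test alone is inconclusive -> degen.
(Indeed, f is constant along the null direction of H through x*, so x* is not a strict local extremum.)

degen


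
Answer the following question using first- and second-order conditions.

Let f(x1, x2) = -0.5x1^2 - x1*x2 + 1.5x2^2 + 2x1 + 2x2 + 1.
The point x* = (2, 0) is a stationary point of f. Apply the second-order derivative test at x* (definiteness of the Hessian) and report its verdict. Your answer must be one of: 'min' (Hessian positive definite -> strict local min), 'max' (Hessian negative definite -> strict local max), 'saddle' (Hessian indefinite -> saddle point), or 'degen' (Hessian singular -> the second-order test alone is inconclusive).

Compute the Hessian H = grad^2 f:
  H = [[-1, -1], [-1, 3]]
Verify stationarity: grad f(x*) = H x* + g = (0, 0).
Eigenvalues of H: -1.2361, 3.2361.
Eigenvalues have mixed signs, so H is indefinite -> x* is a saddle point.

saddle


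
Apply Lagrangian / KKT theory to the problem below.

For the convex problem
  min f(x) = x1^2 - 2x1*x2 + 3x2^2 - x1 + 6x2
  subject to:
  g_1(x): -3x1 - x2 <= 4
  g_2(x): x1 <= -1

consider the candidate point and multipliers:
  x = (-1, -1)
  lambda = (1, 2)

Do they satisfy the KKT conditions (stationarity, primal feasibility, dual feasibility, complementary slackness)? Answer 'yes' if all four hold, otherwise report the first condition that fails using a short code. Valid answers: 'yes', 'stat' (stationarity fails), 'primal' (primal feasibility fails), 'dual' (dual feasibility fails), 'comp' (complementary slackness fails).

Gradient of f: grad f(x) = Q x + c = (-1, 2)
Constraint values g_i(x) = a_i^T x - b_i:
  g_1((-1, -1)) = 0
  g_2((-1, -1)) = 0
Stationarity residual: grad f(x) + sum_i lambda_i a_i = (-2, 1)
  -> stationarity FAILS
Primal feasibility (all g_i <= 0): OK
Dual feasibility (all lambda_i >= 0): OK
Complementary slackness (lambda_i * g_i(x) = 0 for all i): OK

Verdict: the first failing condition is stationarity -> stat.

stat


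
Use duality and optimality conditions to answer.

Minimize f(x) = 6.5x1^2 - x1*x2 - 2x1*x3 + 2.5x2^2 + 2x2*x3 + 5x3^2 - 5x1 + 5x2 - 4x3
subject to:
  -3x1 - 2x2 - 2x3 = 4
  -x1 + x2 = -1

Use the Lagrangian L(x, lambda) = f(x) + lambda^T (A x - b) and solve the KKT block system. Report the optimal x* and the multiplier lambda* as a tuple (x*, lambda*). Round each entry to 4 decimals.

Form the Lagrangian:
  L(x, lambda) = (1/2) x^T Q x + c^T x + lambda^T (A x - b)
Stationarity (grad_x L = 0): Q x + c + A^T lambda = 0.
Primal feasibility: A x = b.

This gives the KKT block system:
  [ Q   A^T ] [ x     ]   [-c ]
  [ A    0  ] [ lambda ] = [ b ]

Solving the linear system:
  x*      = (-0.4586, -1.4586, 0.1465)
  lambda* = (-2.2675, -2.9936)
  f(x*)   = 0.2452

x* = (-0.4586, -1.4586, 0.1465), lambda* = (-2.2675, -2.9936)


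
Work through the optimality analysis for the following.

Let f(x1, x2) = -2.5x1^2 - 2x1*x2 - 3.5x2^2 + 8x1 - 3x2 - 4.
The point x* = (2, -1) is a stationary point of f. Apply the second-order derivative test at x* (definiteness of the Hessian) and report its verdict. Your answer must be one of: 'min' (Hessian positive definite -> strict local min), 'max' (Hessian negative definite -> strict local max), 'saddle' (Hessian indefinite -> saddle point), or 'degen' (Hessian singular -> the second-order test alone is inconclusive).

Compute the Hessian H = grad^2 f:
  H = [[-5, -2], [-2, -7]]
Verify stationarity: grad f(x*) = H x* + g = (0, 0).
Eigenvalues of H: -8.2361, -3.7639.
Both eigenvalues < 0, so H is negative definite -> x* is a strict local max.

max


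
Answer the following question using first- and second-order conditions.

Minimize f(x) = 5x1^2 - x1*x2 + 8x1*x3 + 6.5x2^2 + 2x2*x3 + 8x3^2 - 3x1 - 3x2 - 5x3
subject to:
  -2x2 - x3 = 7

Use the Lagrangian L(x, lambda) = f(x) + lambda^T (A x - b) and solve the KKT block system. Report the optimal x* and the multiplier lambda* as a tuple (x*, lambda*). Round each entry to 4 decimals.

Form the Lagrangian:
  L(x, lambda) = (1/2) x^T Q x + c^T x + lambda^T (A x - b)
Stationarity (grad_x L = 0): Q x + c + A^T lambda = 0.
Primal feasibility: A x = b.

This gives the KKT block system:
  [ Q   A^T ] [ x     ]   [-c ]
  [ A    0  ] [ lambda ] = [ b ]

Solving the linear system:
  x*      = (0.9526, -2.9102, -1.1796)
  lambda* = (-22.0723)
  f(x*)   = 83.1384

x* = (0.9526, -2.9102, -1.1796), lambda* = (-22.0723)


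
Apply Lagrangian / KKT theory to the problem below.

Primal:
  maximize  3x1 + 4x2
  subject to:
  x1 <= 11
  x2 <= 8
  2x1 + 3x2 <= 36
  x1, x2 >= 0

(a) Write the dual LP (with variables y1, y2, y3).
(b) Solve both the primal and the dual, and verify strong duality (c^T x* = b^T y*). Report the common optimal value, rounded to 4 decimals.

The standard primal-dual pair for 'max c^T x s.t. A x <= b, x >= 0' is:
  Dual:  min b^T y  s.t.  A^T y >= c,  y >= 0.

So the dual LP is:
  minimize  11y1 + 8y2 + 36y3
  subject to:
    y1 + 2y3 >= 3
    y2 + 3y3 >= 4
    y1, y2, y3 >= 0

Solving the primal: x* = (11, 4.6667).
  primal value c^T x* = 51.6667.
Solving the dual: y* = (0.3333, 0, 1.3333).
  dual value b^T y* = 51.6667.
Strong duality: c^T x* = b^T y*. Confirmed.

51.6667


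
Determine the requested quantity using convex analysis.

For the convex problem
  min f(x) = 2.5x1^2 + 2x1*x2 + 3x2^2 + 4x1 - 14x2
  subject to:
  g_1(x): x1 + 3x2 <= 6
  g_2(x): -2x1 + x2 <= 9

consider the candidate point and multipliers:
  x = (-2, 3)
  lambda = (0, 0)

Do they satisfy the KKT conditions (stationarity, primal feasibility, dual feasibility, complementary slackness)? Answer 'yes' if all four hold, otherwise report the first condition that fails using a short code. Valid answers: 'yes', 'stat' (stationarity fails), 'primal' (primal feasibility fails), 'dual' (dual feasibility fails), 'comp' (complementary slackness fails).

Gradient of f: grad f(x) = Q x + c = (0, 0)
Constraint values g_i(x) = a_i^T x - b_i:
  g_1((-2, 3)) = 1
  g_2((-2, 3)) = -2
Stationarity residual: grad f(x) + sum_i lambda_i a_i = (0, 0)
  -> stationarity OK
Primal feasibility (all g_i <= 0): FAILS
Dual feasibility (all lambda_i >= 0): OK
Complementary slackness (lambda_i * g_i(x) = 0 for all i): OK

Verdict: the first failing condition is primal_feasibility -> primal.

primal


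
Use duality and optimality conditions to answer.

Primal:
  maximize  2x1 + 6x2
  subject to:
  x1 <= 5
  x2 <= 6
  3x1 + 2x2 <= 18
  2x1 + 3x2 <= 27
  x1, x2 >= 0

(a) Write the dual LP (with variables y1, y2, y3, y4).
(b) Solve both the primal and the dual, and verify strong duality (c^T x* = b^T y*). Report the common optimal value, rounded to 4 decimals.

The standard primal-dual pair for 'max c^T x s.t. A x <= b, x >= 0' is:
  Dual:  min b^T y  s.t.  A^T y >= c,  y >= 0.

So the dual LP is:
  minimize  5y1 + 6y2 + 18y3 + 27y4
  subject to:
    y1 + 3y3 + 2y4 >= 2
    y2 + 2y3 + 3y4 >= 6
    y1, y2, y3, y4 >= 0

Solving the primal: x* = (2, 6).
  primal value c^T x* = 40.
Solving the dual: y* = (0, 4.6667, 0.6667, 0).
  dual value b^T y* = 40.
Strong duality: c^T x* = b^T y*. Confirmed.

40


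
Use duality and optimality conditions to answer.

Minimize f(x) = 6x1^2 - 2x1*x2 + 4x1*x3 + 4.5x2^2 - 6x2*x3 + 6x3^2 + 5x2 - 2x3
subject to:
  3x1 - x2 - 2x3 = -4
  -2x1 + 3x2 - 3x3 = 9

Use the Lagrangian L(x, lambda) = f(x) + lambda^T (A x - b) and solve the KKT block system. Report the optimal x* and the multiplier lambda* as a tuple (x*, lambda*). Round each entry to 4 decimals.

Form the Lagrangian:
  L(x, lambda) = (1/2) x^T Q x + c^T x + lambda^T (A x - b)
Stationarity (grad_x L = 0): Q x + c + A^T lambda = 0.
Primal feasibility: A x = b.

This gives the KKT block system:
  [ Q   A^T ] [ x     ]   [-c ]
  [ A    0  ] [ lambda ] = [ b ]

Solving the linear system:
  x*      = (-1.1333, 1.6963, -0.5481)
  lambda* = (0.8444, -8.3259)
  f(x*)   = 43.9444

x* = (-1.1333, 1.6963, -0.5481), lambda* = (0.8444, -8.3259)


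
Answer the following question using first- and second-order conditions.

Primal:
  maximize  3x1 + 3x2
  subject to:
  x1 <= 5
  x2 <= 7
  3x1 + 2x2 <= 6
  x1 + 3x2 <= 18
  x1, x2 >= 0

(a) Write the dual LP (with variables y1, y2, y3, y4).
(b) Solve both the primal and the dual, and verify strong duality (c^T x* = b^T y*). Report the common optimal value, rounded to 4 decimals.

The standard primal-dual pair for 'max c^T x s.t. A x <= b, x >= 0' is:
  Dual:  min b^T y  s.t.  A^T y >= c,  y >= 0.

So the dual LP is:
  minimize  5y1 + 7y2 + 6y3 + 18y4
  subject to:
    y1 + 3y3 + y4 >= 3
    y2 + 2y3 + 3y4 >= 3
    y1, y2, y3, y4 >= 0

Solving the primal: x* = (0, 3).
  primal value c^T x* = 9.
Solving the dual: y* = (0, 0, 1.5, 0).
  dual value b^T y* = 9.
Strong duality: c^T x* = b^T y*. Confirmed.

9


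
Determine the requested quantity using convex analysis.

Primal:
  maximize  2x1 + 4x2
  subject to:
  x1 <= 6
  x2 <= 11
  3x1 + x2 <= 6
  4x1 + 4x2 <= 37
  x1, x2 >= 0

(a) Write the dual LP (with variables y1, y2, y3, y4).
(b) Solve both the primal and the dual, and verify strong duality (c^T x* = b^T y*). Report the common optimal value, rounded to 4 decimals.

The standard primal-dual pair for 'max c^T x s.t. A x <= b, x >= 0' is:
  Dual:  min b^T y  s.t.  A^T y >= c,  y >= 0.

So the dual LP is:
  minimize  6y1 + 11y2 + 6y3 + 37y4
  subject to:
    y1 + 3y3 + 4y4 >= 2
    y2 + y3 + 4y4 >= 4
    y1, y2, y3, y4 >= 0

Solving the primal: x* = (0, 6).
  primal value c^T x* = 24.
Solving the dual: y* = (0, 0, 4, 0).
  dual value b^T y* = 24.
Strong duality: c^T x* = b^T y*. Confirmed.

24


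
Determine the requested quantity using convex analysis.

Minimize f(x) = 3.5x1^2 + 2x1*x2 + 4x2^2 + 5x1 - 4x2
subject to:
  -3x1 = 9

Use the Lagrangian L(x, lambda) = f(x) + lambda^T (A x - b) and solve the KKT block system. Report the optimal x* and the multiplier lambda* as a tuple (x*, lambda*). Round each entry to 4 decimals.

Form the Lagrangian:
  L(x, lambda) = (1/2) x^T Q x + c^T x + lambda^T (A x - b)
Stationarity (grad_x L = 0): Q x + c + A^T lambda = 0.
Primal feasibility: A x = b.

This gives the KKT block system:
  [ Q   A^T ] [ x     ]   [-c ]
  [ A    0  ] [ lambda ] = [ b ]

Solving the linear system:
  x*      = (-3, 1.25)
  lambda* = (-4.5)
  f(x*)   = 10.25

x* = (-3, 1.25), lambda* = (-4.5)


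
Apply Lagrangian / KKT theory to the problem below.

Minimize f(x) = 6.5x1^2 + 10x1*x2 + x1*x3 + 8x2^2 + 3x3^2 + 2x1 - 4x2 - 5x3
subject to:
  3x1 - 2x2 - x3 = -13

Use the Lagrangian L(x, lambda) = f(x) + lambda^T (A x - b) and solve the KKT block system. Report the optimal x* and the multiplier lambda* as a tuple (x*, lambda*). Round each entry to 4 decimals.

Form the Lagrangian:
  L(x, lambda) = (1/2) x^T Q x + c^T x + lambda^T (A x - b)
Stationarity (grad_x L = 0): Q x + c + A^T lambda = 0.
Primal feasibility: A x = b.

This gives the KKT block system:
  [ Q   A^T ] [ x     ]   [-c ]
  [ A    0  ] [ lambda ] = [ b ]

Solving the linear system:
  x*      = (-2.4157, 2.059, 1.6348)
  lambda* = (2.3933)
  f(x*)   = 4.9354

x* = (-2.4157, 2.059, 1.6348), lambda* = (2.3933)


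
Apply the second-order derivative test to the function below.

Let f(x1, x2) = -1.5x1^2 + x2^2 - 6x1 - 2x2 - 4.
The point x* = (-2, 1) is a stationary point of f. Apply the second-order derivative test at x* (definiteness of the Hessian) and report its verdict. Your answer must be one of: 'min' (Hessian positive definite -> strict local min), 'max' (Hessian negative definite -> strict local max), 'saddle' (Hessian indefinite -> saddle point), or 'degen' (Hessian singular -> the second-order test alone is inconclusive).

Compute the Hessian H = grad^2 f:
  H = [[-3, 0], [0, 2]]
Verify stationarity: grad f(x*) = H x* + g = (0, 0).
Eigenvalues of H: -3, 2.
Eigenvalues have mixed signs, so H is indefinite -> x* is a saddle point.

saddle


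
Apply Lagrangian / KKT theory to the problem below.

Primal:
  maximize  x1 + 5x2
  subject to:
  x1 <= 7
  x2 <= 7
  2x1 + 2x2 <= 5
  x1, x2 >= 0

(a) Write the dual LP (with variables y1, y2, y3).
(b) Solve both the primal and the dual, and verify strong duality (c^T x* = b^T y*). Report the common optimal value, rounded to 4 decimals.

The standard primal-dual pair for 'max c^T x s.t. A x <= b, x >= 0' is:
  Dual:  min b^T y  s.t.  A^T y >= c,  y >= 0.

So the dual LP is:
  minimize  7y1 + 7y2 + 5y3
  subject to:
    y1 + 2y3 >= 1
    y2 + 2y3 >= 5
    y1, y2, y3 >= 0

Solving the primal: x* = (0, 2.5).
  primal value c^T x* = 12.5.
Solving the dual: y* = (0, 0, 2.5).
  dual value b^T y* = 12.5.
Strong duality: c^T x* = b^T y*. Confirmed.

12.5


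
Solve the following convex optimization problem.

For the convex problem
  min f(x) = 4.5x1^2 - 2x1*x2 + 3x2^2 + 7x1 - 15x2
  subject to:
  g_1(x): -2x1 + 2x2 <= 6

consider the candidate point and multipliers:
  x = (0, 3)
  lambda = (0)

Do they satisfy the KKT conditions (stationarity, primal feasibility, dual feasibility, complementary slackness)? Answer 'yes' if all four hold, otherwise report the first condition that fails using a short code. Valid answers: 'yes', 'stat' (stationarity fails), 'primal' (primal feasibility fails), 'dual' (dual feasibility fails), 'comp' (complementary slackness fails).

Gradient of f: grad f(x) = Q x + c = (1, 3)
Constraint values g_i(x) = a_i^T x - b_i:
  g_1((0, 3)) = 0
Stationarity residual: grad f(x) + sum_i lambda_i a_i = (1, 3)
  -> stationarity FAILS
Primal feasibility (all g_i <= 0): OK
Dual feasibility (all lambda_i >= 0): OK
Complementary slackness (lambda_i * g_i(x) = 0 for all i): OK

Verdict: the first failing condition is stationarity -> stat.

stat


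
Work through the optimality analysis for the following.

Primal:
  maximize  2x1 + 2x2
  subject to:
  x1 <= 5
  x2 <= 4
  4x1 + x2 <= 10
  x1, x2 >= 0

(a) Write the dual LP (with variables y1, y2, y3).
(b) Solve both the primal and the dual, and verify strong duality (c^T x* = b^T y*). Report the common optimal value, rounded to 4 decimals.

The standard primal-dual pair for 'max c^T x s.t. A x <= b, x >= 0' is:
  Dual:  min b^T y  s.t.  A^T y >= c,  y >= 0.

So the dual LP is:
  minimize  5y1 + 4y2 + 10y3
  subject to:
    y1 + 4y3 >= 2
    y2 + y3 >= 2
    y1, y2, y3 >= 0

Solving the primal: x* = (1.5, 4).
  primal value c^T x* = 11.
Solving the dual: y* = (0, 1.5, 0.5).
  dual value b^T y* = 11.
Strong duality: c^T x* = b^T y*. Confirmed.

11


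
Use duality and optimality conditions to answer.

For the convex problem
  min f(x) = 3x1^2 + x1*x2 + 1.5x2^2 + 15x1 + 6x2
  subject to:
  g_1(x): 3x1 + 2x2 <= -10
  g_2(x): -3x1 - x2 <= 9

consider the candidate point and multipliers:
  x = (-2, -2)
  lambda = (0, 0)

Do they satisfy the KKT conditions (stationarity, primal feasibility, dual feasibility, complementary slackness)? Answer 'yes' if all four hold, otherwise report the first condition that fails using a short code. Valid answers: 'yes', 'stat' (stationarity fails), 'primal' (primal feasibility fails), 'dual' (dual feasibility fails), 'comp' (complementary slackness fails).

Gradient of f: grad f(x) = Q x + c = (1, -2)
Constraint values g_i(x) = a_i^T x - b_i:
  g_1((-2, -2)) = 0
  g_2((-2, -2)) = -1
Stationarity residual: grad f(x) + sum_i lambda_i a_i = (1, -2)
  -> stationarity FAILS
Primal feasibility (all g_i <= 0): OK
Dual feasibility (all lambda_i >= 0): OK
Complementary slackness (lambda_i * g_i(x) = 0 for all i): OK

Verdict: the first failing condition is stationarity -> stat.

stat


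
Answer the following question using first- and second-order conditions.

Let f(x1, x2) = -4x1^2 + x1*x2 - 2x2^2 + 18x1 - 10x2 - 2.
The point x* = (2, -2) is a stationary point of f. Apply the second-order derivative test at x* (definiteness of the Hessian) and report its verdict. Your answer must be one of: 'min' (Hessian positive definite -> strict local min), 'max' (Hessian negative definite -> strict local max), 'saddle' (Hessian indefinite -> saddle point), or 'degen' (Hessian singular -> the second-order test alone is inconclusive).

Compute the Hessian H = grad^2 f:
  H = [[-8, 1], [1, -4]]
Verify stationarity: grad f(x*) = H x* + g = (0, 0).
Eigenvalues of H: -8.2361, -3.7639.
Both eigenvalues < 0, so H is negative definite -> x* is a strict local max.

max


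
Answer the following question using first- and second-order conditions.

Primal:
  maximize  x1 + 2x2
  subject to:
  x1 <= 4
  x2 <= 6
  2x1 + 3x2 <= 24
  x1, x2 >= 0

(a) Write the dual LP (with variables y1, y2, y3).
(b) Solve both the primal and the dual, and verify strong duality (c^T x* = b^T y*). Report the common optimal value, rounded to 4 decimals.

The standard primal-dual pair for 'max c^T x s.t. A x <= b, x >= 0' is:
  Dual:  min b^T y  s.t.  A^T y >= c,  y >= 0.

So the dual LP is:
  minimize  4y1 + 6y2 + 24y3
  subject to:
    y1 + 2y3 >= 1
    y2 + 3y3 >= 2
    y1, y2, y3 >= 0

Solving the primal: x* = (3, 6).
  primal value c^T x* = 15.
Solving the dual: y* = (0, 0.5, 0.5).
  dual value b^T y* = 15.
Strong duality: c^T x* = b^T y*. Confirmed.

15


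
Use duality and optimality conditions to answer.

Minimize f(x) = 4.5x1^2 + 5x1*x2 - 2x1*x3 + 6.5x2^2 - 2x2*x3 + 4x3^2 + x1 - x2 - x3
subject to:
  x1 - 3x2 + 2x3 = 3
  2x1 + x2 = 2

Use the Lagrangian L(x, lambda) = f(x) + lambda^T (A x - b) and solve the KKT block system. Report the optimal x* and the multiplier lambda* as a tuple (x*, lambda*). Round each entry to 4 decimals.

Form the Lagrangian:
  L(x, lambda) = (1/2) x^T Q x + c^T x + lambda^T (A x - b)
Stationarity (grad_x L = 0): Q x + c + A^T lambda = 0.
Primal feasibility: A x = b.

This gives the KKT block system:
  [ Q   A^T ] [ x     ]   [-c ]
  [ A    0  ] [ lambda ] = [ b ]

Solving the linear system:
  x*      = (1.108, -0.216, 0.622)
  lambda* = (-1.096, -3.776)
  f(x*)   = 5.771

x* = (1.108, -0.216, 0.622), lambda* = (-1.096, -3.776)


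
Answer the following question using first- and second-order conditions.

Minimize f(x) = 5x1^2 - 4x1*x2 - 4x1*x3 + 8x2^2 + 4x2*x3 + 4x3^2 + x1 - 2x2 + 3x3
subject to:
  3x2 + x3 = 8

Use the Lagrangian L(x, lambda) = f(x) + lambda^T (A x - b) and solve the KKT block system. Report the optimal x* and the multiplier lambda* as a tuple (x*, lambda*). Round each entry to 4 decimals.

Form the Lagrangian:
  L(x, lambda) = (1/2) x^T Q x + c^T x + lambda^T (A x - b)
Stationarity (grad_x L = 0): Q x + c + A^T lambda = 0.
Primal feasibility: A x = b.

This gives the KKT block system:
  [ Q   A^T ] [ x     ]   [-c ]
  [ A    0  ] [ lambda ] = [ b ]

Solving the linear system:
  x*      = (1.0694, 2.5382, 0.3854)
  lambda* = (-11.9583)
  f(x*)   = 46.408

x* = (1.0694, 2.5382, 0.3854), lambda* = (-11.9583)


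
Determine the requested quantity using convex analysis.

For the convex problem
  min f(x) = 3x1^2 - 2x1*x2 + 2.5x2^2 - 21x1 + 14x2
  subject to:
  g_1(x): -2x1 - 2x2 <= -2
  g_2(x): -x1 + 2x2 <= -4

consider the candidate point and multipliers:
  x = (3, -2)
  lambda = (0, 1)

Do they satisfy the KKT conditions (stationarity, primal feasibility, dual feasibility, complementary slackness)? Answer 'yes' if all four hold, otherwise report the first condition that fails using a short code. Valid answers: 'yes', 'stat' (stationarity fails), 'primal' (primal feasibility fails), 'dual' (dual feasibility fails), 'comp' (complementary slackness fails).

Gradient of f: grad f(x) = Q x + c = (1, -2)
Constraint values g_i(x) = a_i^T x - b_i:
  g_1((3, -2)) = 0
  g_2((3, -2)) = -3
Stationarity residual: grad f(x) + sum_i lambda_i a_i = (0, 0)
  -> stationarity OK
Primal feasibility (all g_i <= 0): OK
Dual feasibility (all lambda_i >= 0): OK
Complementary slackness (lambda_i * g_i(x) = 0 for all i): FAILS

Verdict: the first failing condition is complementary_slackness -> comp.

comp


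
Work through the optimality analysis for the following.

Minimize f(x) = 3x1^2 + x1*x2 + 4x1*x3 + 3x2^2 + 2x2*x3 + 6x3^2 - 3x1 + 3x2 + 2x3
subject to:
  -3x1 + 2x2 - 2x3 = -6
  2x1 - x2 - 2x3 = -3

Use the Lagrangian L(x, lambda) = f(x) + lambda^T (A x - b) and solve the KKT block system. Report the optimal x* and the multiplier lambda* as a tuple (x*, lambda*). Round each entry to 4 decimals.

Form the Lagrangian:
  L(x, lambda) = (1/2) x^T Q x + c^T x + lambda^T (A x - b)
Stationarity (grad_x L = 0): Q x + c + A^T lambda = 0.
Primal feasibility: A x = b.

This gives the KKT block system:
  [ Q   A^T ] [ x     ]   [-c ]
  [ A    0  ] [ lambda ] = [ b ]

Solving the linear system:
  x*      = (-0.3359, -1.5598, 1.944)
  lambda* = (4.4131, 6.0193)
  f(x*)   = 22.3764

x* = (-0.3359, -1.5598, 1.944), lambda* = (4.4131, 6.0193)


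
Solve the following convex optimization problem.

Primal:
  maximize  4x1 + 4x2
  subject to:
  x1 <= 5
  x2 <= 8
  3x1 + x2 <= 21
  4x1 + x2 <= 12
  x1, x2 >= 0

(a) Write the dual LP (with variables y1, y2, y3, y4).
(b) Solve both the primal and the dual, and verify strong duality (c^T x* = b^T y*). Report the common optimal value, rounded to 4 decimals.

The standard primal-dual pair for 'max c^T x s.t. A x <= b, x >= 0' is:
  Dual:  min b^T y  s.t.  A^T y >= c,  y >= 0.

So the dual LP is:
  minimize  5y1 + 8y2 + 21y3 + 12y4
  subject to:
    y1 + 3y3 + 4y4 >= 4
    y2 + y3 + y4 >= 4
    y1, y2, y3, y4 >= 0

Solving the primal: x* = (1, 8).
  primal value c^T x* = 36.
Solving the dual: y* = (0, 3, 0, 1).
  dual value b^T y* = 36.
Strong duality: c^T x* = b^T y*. Confirmed.

36


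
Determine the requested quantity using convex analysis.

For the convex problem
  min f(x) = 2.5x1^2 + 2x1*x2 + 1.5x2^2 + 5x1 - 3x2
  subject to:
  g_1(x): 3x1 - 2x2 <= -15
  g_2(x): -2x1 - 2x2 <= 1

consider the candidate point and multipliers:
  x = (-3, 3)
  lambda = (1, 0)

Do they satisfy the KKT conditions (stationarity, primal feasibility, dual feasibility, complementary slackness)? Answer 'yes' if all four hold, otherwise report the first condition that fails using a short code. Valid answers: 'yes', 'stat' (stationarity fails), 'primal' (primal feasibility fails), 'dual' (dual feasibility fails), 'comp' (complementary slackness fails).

Gradient of f: grad f(x) = Q x + c = (-4, 0)
Constraint values g_i(x) = a_i^T x - b_i:
  g_1((-3, 3)) = 0
  g_2((-3, 3)) = -1
Stationarity residual: grad f(x) + sum_i lambda_i a_i = (-1, -2)
  -> stationarity FAILS
Primal feasibility (all g_i <= 0): OK
Dual feasibility (all lambda_i >= 0): OK
Complementary slackness (lambda_i * g_i(x) = 0 for all i): OK

Verdict: the first failing condition is stationarity -> stat.

stat


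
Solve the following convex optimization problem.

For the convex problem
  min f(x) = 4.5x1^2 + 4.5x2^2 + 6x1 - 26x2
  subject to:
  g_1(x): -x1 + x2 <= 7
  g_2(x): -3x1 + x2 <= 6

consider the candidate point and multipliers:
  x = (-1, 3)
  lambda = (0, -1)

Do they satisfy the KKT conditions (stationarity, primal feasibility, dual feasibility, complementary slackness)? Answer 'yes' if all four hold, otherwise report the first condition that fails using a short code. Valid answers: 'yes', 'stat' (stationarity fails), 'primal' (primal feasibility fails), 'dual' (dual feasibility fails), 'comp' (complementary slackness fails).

Gradient of f: grad f(x) = Q x + c = (-3, 1)
Constraint values g_i(x) = a_i^T x - b_i:
  g_1((-1, 3)) = -3
  g_2((-1, 3)) = 0
Stationarity residual: grad f(x) + sum_i lambda_i a_i = (0, 0)
  -> stationarity OK
Primal feasibility (all g_i <= 0): OK
Dual feasibility (all lambda_i >= 0): FAILS
Complementary slackness (lambda_i * g_i(x) = 0 for all i): OK

Verdict: the first failing condition is dual_feasibility -> dual.

dual


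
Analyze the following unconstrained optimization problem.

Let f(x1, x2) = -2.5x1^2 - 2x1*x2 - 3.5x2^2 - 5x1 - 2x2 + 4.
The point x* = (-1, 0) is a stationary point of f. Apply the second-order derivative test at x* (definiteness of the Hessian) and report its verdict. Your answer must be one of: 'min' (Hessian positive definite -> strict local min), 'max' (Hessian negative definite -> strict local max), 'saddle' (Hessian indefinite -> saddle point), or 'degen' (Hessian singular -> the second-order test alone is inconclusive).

Compute the Hessian H = grad^2 f:
  H = [[-5, -2], [-2, -7]]
Verify stationarity: grad f(x*) = H x* + g = (0, 0).
Eigenvalues of H: -8.2361, -3.7639.
Both eigenvalues < 0, so H is negative definite -> x* is a strict local max.

max


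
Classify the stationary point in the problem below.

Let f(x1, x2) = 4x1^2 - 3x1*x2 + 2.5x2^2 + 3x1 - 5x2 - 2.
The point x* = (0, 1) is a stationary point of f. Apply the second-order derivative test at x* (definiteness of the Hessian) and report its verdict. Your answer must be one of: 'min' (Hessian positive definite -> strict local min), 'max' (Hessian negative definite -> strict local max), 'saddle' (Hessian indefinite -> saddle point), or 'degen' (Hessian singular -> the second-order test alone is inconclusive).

Compute the Hessian H = grad^2 f:
  H = [[8, -3], [-3, 5]]
Verify stationarity: grad f(x*) = H x* + g = (0, 0).
Eigenvalues of H: 3.1459, 9.8541.
Both eigenvalues > 0, so H is positive definite -> x* is a strict local min.

min


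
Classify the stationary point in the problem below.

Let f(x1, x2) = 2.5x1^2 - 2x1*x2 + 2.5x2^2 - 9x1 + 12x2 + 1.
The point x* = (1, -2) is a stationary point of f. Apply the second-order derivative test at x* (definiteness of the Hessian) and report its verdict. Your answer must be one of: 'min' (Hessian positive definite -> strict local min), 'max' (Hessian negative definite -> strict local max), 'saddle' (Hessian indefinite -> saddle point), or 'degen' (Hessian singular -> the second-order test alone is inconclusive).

Compute the Hessian H = grad^2 f:
  H = [[5, -2], [-2, 5]]
Verify stationarity: grad f(x*) = H x* + g = (0, 0).
Eigenvalues of H: 3, 7.
Both eigenvalues > 0, so H is positive definite -> x* is a strict local min.

min


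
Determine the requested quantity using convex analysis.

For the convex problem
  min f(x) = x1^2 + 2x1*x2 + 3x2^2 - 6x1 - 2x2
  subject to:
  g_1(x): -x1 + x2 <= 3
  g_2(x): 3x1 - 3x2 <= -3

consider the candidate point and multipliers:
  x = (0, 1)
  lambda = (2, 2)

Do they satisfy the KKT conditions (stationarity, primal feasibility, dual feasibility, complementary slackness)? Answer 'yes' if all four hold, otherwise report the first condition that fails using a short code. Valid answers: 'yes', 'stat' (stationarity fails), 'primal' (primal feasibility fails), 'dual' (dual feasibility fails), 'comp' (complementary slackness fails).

Gradient of f: grad f(x) = Q x + c = (-4, 4)
Constraint values g_i(x) = a_i^T x - b_i:
  g_1((0, 1)) = -2
  g_2((0, 1)) = 0
Stationarity residual: grad f(x) + sum_i lambda_i a_i = (0, 0)
  -> stationarity OK
Primal feasibility (all g_i <= 0): OK
Dual feasibility (all lambda_i >= 0): OK
Complementary slackness (lambda_i * g_i(x) = 0 for all i): FAILS

Verdict: the first failing condition is complementary_slackness -> comp.

comp


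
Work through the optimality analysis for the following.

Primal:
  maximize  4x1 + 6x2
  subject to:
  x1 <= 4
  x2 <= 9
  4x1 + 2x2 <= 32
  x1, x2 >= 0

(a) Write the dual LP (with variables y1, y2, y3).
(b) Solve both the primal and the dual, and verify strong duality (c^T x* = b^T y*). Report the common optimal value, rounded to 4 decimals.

The standard primal-dual pair for 'max c^T x s.t. A x <= b, x >= 0' is:
  Dual:  min b^T y  s.t.  A^T y >= c,  y >= 0.

So the dual LP is:
  minimize  4y1 + 9y2 + 32y3
  subject to:
    y1 + 4y3 >= 4
    y2 + 2y3 >= 6
    y1, y2, y3 >= 0

Solving the primal: x* = (3.5, 9).
  primal value c^T x* = 68.
Solving the dual: y* = (0, 4, 1).
  dual value b^T y* = 68.
Strong duality: c^T x* = b^T y*. Confirmed.

68


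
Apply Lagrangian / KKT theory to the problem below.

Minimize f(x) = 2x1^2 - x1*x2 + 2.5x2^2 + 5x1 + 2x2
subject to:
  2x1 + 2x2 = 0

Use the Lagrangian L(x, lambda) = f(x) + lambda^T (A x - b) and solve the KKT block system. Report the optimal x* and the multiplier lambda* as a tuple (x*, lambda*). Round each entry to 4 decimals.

Form the Lagrangian:
  L(x, lambda) = (1/2) x^T Q x + c^T x + lambda^T (A x - b)
Stationarity (grad_x L = 0): Q x + c + A^T lambda = 0.
Primal feasibility: A x = b.

This gives the KKT block system:
  [ Q   A^T ] [ x     ]   [-c ]
  [ A    0  ] [ lambda ] = [ b ]

Solving the linear system:
  x*      = (-0.2727, 0.2727)
  lambda* = (-1.8182)
  f(x*)   = -0.4091

x* = (-0.2727, 0.2727), lambda* = (-1.8182)


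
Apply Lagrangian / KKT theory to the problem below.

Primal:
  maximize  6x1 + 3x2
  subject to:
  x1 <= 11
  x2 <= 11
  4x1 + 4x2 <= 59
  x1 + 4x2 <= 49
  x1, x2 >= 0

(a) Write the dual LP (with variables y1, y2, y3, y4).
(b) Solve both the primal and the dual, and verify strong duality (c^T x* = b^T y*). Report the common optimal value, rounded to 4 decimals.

The standard primal-dual pair for 'max c^T x s.t. A x <= b, x >= 0' is:
  Dual:  min b^T y  s.t.  A^T y >= c,  y >= 0.

So the dual LP is:
  minimize  11y1 + 11y2 + 59y3 + 49y4
  subject to:
    y1 + 4y3 + y4 >= 6
    y2 + 4y3 + 4y4 >= 3
    y1, y2, y3, y4 >= 0

Solving the primal: x* = (11, 3.75).
  primal value c^T x* = 77.25.
Solving the dual: y* = (3, 0, 0.75, 0).
  dual value b^T y* = 77.25.
Strong duality: c^T x* = b^T y*. Confirmed.

77.25


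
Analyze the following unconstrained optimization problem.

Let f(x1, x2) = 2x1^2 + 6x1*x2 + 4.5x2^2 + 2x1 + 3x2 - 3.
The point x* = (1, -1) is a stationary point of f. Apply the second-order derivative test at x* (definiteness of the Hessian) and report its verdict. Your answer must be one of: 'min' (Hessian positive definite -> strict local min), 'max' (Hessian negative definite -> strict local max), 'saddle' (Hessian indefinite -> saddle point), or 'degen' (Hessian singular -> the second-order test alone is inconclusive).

Compute the Hessian H = grad^2 f:
  H = [[4, 6], [6, 9]]
Verify stationarity: grad f(x*) = H x* + g = (0, 0).
Eigenvalues of H: 0, 13.
H has a zero eigenvalue (singular; positive semidefinite but not definite), so H is neither positive definite, negative definite, nor indefinite. The second-order test alone is inconclusive -> degen.
(Indeed, f is constant along the null direction of H through x*, so x* is not a strict local extremum.)

degen


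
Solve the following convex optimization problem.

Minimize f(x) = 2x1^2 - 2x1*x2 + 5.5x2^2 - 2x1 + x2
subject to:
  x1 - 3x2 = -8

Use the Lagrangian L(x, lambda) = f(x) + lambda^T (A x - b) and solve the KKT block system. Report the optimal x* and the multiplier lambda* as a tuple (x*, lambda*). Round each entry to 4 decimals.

Form the Lagrangian:
  L(x, lambda) = (1/2) x^T Q x + c^T x + lambda^T (A x - b)
Stationarity (grad_x L = 0): Q x + c + A^T lambda = 0.
Primal feasibility: A x = b.

This gives the KKT block system:
  [ Q   A^T ] [ x     ]   [-c ]
  [ A    0  ] [ lambda ] = [ b ]

Solving the linear system:
  x*      = (-0.7143, 2.4286)
  lambda* = (9.7143)
  f(x*)   = 40.7857

x* = (-0.7143, 2.4286), lambda* = (9.7143)


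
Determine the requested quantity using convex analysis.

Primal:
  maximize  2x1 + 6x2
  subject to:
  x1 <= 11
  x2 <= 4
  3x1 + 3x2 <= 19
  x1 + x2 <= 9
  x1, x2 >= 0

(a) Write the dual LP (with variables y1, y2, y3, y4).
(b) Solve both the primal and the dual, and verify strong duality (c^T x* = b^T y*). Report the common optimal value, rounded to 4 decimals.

The standard primal-dual pair for 'max c^T x s.t. A x <= b, x >= 0' is:
  Dual:  min b^T y  s.t.  A^T y >= c,  y >= 0.

So the dual LP is:
  minimize  11y1 + 4y2 + 19y3 + 9y4
  subject to:
    y1 + 3y3 + y4 >= 2
    y2 + 3y3 + y4 >= 6
    y1, y2, y3, y4 >= 0

Solving the primal: x* = (2.3333, 4).
  primal value c^T x* = 28.6667.
Solving the dual: y* = (0, 4, 0.6667, 0).
  dual value b^T y* = 28.6667.
Strong duality: c^T x* = b^T y*. Confirmed.

28.6667


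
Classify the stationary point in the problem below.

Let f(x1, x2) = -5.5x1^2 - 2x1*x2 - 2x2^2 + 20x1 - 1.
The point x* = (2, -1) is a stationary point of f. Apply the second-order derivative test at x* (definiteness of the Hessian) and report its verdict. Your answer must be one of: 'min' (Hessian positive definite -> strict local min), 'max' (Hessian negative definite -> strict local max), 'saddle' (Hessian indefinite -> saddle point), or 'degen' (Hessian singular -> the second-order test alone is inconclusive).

Compute the Hessian H = grad^2 f:
  H = [[-11, -2], [-2, -4]]
Verify stationarity: grad f(x*) = H x* + g = (0, 0).
Eigenvalues of H: -11.5311, -3.4689.
Both eigenvalues < 0, so H is negative definite -> x* is a strict local max.

max


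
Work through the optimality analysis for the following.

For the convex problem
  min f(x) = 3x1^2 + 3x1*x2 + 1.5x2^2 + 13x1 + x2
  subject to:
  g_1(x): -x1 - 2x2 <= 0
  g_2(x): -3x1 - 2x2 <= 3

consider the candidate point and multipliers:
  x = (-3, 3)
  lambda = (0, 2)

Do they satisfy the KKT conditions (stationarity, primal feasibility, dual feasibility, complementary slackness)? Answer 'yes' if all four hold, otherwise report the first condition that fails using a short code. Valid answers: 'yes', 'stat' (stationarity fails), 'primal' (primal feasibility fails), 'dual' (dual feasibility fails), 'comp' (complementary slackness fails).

Gradient of f: grad f(x) = Q x + c = (4, 1)
Constraint values g_i(x) = a_i^T x - b_i:
  g_1((-3, 3)) = -3
  g_2((-3, 3)) = 0
Stationarity residual: grad f(x) + sum_i lambda_i a_i = (-2, -3)
  -> stationarity FAILS
Primal feasibility (all g_i <= 0): OK
Dual feasibility (all lambda_i >= 0): OK
Complementary slackness (lambda_i * g_i(x) = 0 for all i): OK

Verdict: the first failing condition is stationarity -> stat.

stat


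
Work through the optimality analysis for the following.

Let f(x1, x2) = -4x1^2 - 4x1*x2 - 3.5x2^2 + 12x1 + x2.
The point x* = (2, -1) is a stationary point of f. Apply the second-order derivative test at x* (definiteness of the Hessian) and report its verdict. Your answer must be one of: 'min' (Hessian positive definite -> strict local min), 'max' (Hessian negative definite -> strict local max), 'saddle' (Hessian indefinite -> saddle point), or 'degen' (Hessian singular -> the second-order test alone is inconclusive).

Compute the Hessian H = grad^2 f:
  H = [[-8, -4], [-4, -7]]
Verify stationarity: grad f(x*) = H x* + g = (0, 0).
Eigenvalues of H: -11.5311, -3.4689.
Both eigenvalues < 0, so H is negative definite -> x* is a strict local max.

max


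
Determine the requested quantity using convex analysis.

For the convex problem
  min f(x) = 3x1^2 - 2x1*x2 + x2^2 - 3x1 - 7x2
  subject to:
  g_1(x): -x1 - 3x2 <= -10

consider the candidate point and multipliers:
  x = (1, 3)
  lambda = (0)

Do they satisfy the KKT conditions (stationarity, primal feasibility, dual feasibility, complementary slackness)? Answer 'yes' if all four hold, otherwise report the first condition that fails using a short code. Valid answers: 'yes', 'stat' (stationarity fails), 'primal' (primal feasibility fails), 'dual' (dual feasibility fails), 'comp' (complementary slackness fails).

Gradient of f: grad f(x) = Q x + c = (-3, -3)
Constraint values g_i(x) = a_i^T x - b_i:
  g_1((1, 3)) = 0
Stationarity residual: grad f(x) + sum_i lambda_i a_i = (-3, -3)
  -> stationarity FAILS
Primal feasibility (all g_i <= 0): OK
Dual feasibility (all lambda_i >= 0): OK
Complementary slackness (lambda_i * g_i(x) = 0 for all i): OK

Verdict: the first failing condition is stationarity -> stat.

stat
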